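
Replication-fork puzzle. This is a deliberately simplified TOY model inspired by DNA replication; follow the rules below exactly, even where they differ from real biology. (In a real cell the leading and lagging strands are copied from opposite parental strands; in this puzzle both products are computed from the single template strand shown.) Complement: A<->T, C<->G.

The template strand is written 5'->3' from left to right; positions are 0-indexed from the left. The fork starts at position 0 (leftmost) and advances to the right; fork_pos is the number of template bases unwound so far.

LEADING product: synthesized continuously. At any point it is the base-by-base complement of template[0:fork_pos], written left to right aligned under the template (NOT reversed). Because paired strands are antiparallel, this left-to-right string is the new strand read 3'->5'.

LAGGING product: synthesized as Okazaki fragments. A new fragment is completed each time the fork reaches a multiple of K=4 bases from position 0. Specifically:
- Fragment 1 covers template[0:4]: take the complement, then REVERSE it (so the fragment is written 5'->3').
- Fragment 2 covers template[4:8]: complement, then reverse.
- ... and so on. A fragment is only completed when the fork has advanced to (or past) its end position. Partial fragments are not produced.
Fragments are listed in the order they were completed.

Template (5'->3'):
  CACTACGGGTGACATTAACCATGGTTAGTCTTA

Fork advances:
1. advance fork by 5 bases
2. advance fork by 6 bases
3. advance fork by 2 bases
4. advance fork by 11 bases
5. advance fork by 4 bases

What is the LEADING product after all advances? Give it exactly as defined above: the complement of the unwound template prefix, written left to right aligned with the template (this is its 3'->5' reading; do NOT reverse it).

Step 1: advance 5 -> fork_pos = 0 + 5 = 5.
Step 2: advance 6 -> fork_pos = 5 + 6 = 11.
Step 3: advance 2 -> fork_pos = 11 + 2 = 13.
Step 4: advance 11 -> fork_pos = 13 + 11 = 24.
Step 5: advance 4 -> fork_pos = 24 + 4 = 28.
Unwound prefix: template[0:28] = CACTACGGGTGACATTAACCATGGTTAG
Complement it base by base (A<->T, C<->G), keeping left-to-right order:
  [0:5] CACTA -> GTGAT
  [5:10] CGGGT -> GCCCA
  [10:15] GACAT -> CTGTA
  [15:20] TAACC -> ATTGG
  [20:25] ATGGT -> TACCA
  [25:28] TAG -> ATC
Concatenate: GTGATGCCCACTGTAATTGGTACCAATC (length 28; written aligned with the template, i.e. 3'->5').

Answer: GTGATGCCCACTGTAATTGGTACCAATC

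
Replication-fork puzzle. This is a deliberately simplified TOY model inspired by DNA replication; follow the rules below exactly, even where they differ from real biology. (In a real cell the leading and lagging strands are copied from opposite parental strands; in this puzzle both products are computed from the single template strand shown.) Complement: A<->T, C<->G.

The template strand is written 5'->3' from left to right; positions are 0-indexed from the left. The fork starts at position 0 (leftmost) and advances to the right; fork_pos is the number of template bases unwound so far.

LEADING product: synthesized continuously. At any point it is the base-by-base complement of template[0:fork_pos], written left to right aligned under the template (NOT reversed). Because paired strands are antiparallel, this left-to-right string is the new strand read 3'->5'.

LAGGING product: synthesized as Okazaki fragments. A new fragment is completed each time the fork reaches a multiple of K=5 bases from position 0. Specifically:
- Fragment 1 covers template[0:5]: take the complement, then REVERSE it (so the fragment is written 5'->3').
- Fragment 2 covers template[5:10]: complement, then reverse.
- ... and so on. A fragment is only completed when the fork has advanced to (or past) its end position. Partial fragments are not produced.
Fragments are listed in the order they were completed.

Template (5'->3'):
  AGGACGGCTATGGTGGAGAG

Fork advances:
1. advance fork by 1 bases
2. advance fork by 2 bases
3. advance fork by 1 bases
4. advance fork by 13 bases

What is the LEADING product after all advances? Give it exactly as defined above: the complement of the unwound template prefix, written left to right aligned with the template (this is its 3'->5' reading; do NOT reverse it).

Step 1: advance 1 -> fork_pos = 0 + 1 = 1.
Step 2: advance 2 -> fork_pos = 1 + 2 = 3.
Step 3: advance 1 -> fork_pos = 3 + 1 = 4.
Step 4: advance 13 -> fork_pos = 4 + 13 = 17.
Unwound prefix: template[0:17] = AGGACGGCTATGGTGGA
Complement it base by base (A<->T, C<->G), keeping left-to-right order:
  [0:5] AGGAC -> TCCTG
  [5:10] GGCTA -> CCGAT
  [10:15] TGGTG -> ACCAC
  [15:17] GA -> CT
Concatenate: TCCTGCCGATACCACCT (length 17; written aligned with the template, i.e. 3'->5').

Answer: TCCTGCCGATACCACCT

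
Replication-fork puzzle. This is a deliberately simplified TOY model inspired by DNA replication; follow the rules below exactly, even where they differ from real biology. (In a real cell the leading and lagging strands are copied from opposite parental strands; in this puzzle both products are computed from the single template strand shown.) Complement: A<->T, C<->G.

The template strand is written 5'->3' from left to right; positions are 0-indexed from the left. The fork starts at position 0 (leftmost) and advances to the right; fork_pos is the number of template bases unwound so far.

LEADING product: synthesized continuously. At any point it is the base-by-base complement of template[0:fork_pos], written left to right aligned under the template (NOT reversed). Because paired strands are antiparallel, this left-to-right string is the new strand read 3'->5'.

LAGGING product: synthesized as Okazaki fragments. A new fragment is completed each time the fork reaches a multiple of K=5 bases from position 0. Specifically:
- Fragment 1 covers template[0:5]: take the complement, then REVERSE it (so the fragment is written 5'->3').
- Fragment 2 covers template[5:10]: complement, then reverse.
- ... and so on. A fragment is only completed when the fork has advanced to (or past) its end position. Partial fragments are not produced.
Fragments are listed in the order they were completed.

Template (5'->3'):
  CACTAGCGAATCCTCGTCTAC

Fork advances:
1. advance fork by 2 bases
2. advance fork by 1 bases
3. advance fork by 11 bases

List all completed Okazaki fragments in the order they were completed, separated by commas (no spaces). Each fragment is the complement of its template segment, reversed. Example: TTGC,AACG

Answer: TAGTG,TTCGC

Derivation:
Step 1: advance 2 -> fork_pos = 0 + 2 = 2. Next multiple of 5 is 5 (not reached); still 0 fragment(s).
Step 2: advance 1 -> fork_pos = 2 + 1 = 3. Next multiple of 5 is 5 (not reached); still 0 fragment(s).
Step 3: advance 11 -> fork_pos = 3 + 11 = 14. Reached multiple(s) of 5: 5, 10 -> fragments 1-2 completed (2 total).
Final fork_pos = 14, so 2 fragment(s) are complete. Build each: template segment -> complement -> reverse.
Fragment 1: template[0:5] = CACTA -> complement GTGAT -> reversed TAGTG
Fragment 2: template[5:10] = GCGAA -> complement CGCTT -> reversed TTCGC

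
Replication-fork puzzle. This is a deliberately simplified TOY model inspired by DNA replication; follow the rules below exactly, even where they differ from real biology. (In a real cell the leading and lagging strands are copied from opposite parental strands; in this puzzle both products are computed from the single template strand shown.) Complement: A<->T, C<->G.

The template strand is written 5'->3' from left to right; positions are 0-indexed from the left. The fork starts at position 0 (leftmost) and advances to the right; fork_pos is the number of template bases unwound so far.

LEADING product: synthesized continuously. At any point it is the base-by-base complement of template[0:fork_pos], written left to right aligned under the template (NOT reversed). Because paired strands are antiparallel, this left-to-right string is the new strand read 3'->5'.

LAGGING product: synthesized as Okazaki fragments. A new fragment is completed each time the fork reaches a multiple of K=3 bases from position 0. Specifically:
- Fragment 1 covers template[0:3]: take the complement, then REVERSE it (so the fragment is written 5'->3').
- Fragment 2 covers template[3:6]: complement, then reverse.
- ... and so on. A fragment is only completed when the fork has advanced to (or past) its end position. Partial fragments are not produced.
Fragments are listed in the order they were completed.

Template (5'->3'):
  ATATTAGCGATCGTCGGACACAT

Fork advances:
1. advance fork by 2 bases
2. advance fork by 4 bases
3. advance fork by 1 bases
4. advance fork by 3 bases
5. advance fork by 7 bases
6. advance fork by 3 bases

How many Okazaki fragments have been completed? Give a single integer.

Step 1: advance 2 -> fork_pos = 0 + 2 = 2. Next multiple of 3 is 3 (not reached); still 0 fragment(s).
Step 2: advance 4 -> fork_pos = 2 + 4 = 6. Reached multiple(s) of 3: 3, 6 -> fragments 1-2 completed (2 total).
Step 3: advance 1 -> fork_pos = 6 + 1 = 7. Next multiple of 3 is 9 (not reached); still 2 fragment(s).
Step 4: advance 3 -> fork_pos = 7 + 3 = 10. Reached multiple(s) of 3: 9 -> fragment 3 completed (3 total).
Step 5: advance 7 -> fork_pos = 10 + 7 = 17. Reached multiple(s) of 3: 12, 15 -> fragments 4-5 completed (5 total).
Step 6: advance 3 -> fork_pos = 17 + 3 = 20. Reached multiple(s) of 3: 18 -> fragment 6 completed (6 total).
Check: final fork_pos = 20; the multiples of 3 that are <= 20 are 3..18 -> 20 // 3 = 6 completed fragment(s).

Answer: 6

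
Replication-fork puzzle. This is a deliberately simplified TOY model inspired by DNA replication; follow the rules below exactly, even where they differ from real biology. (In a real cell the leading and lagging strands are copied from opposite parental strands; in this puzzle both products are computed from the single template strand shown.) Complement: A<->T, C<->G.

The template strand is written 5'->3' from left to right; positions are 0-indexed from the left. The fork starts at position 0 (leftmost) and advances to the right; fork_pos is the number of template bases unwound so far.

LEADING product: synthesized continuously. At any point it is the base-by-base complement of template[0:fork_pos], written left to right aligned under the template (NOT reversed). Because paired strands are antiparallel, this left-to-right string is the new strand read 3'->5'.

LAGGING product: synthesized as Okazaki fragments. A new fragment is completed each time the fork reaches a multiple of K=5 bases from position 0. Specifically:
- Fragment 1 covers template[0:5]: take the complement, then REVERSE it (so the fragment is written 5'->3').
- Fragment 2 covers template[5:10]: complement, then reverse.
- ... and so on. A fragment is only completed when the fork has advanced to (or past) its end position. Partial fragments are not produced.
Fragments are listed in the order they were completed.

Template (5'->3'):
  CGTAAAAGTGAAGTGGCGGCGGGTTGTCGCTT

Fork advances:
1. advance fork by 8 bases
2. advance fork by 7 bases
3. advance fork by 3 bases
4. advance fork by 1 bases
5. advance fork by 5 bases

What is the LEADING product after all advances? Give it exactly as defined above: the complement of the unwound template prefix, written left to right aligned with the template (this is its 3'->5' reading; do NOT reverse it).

Answer: GCATTTTCACTTCACCGCCGCCCA

Derivation:
Step 1: advance 8 -> fork_pos = 0 + 8 = 8.
Step 2: advance 7 -> fork_pos = 8 + 7 = 15.
Step 3: advance 3 -> fork_pos = 15 + 3 = 18.
Step 4: advance 1 -> fork_pos = 18 + 1 = 19.
Step 5: advance 5 -> fork_pos = 19 + 5 = 24.
Unwound prefix: template[0:24] = CGTAAAAGTGAAGTGGCGGCGGGT
Complement it base by base (A<->T, C<->G), keeping left-to-right order:
  [0:5] CGTAA -> GCATT
  [5:10] AAGTG -> TTCAC
  [10:15] AAGTG -> TTCAC
  [15:20] GCGGC -> CGCCG
  [20:24] GGGT -> CCCA
Concatenate: GCATTTTCACTTCACCGCCGCCCA (length 24; written aligned with the template, i.e. 3'->5').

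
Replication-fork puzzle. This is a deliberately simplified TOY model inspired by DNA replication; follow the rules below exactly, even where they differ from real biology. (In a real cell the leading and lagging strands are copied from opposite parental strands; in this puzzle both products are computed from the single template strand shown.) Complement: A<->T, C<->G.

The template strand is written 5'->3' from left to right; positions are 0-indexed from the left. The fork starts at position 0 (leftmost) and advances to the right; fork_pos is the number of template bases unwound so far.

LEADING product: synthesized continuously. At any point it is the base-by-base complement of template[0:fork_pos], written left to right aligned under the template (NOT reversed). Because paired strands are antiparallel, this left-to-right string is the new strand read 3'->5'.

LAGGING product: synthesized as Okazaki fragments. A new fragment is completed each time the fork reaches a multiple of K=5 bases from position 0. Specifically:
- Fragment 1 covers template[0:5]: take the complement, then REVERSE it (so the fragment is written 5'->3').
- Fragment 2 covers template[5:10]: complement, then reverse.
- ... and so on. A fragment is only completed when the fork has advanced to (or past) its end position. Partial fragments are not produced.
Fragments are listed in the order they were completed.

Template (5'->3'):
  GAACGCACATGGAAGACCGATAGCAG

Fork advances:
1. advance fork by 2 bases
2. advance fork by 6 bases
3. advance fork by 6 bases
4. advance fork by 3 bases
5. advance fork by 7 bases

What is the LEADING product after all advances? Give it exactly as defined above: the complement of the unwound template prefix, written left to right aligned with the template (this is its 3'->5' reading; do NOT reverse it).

Step 1: advance 2 -> fork_pos = 0 + 2 = 2.
Step 2: advance 6 -> fork_pos = 2 + 6 = 8.
Step 3: advance 6 -> fork_pos = 8 + 6 = 14.
Step 4: advance 3 -> fork_pos = 14 + 3 = 17.
Step 5: advance 7 -> fork_pos = 17 + 7 = 24.
Unwound prefix: template[0:24] = GAACGCACATGGAAGACCGATAGC
Complement it base by base (A<->T, C<->G), keeping left-to-right order:
  [0:5] GAACG -> CTTGC
  [5:10] CACAT -> GTGTA
  [10:15] GGAAG -> CCTTC
  [15:20] ACCGA -> TGGCT
  [20:24] TAGC -> ATCG
Concatenate: CTTGCGTGTACCTTCTGGCTATCG (length 24; written aligned with the template, i.e. 3'->5').

Answer: CTTGCGTGTACCTTCTGGCTATCG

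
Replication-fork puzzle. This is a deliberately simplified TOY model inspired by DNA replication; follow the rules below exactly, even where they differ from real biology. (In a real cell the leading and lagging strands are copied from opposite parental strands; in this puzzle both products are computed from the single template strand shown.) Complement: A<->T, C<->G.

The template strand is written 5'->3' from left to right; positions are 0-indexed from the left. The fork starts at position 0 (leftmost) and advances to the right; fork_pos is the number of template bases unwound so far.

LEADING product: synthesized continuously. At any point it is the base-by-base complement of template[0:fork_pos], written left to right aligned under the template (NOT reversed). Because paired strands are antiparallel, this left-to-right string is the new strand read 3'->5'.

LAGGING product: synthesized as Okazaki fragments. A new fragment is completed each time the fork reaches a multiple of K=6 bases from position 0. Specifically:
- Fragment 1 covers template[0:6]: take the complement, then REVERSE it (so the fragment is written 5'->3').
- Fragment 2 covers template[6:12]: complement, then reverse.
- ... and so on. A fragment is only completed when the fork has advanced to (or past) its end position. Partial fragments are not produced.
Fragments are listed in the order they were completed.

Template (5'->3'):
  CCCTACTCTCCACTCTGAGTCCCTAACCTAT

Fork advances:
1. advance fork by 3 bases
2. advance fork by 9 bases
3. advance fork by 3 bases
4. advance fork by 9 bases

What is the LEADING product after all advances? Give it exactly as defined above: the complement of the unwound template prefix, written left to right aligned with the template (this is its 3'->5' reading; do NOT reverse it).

Answer: GGGATGAGAGGTGAGACTCAGGGA

Derivation:
Step 1: advance 3 -> fork_pos = 0 + 3 = 3.
Step 2: advance 9 -> fork_pos = 3 + 9 = 12.
Step 3: advance 3 -> fork_pos = 12 + 3 = 15.
Step 4: advance 9 -> fork_pos = 15 + 9 = 24.
Unwound prefix: template[0:24] = CCCTACTCTCCACTCTGAGTCCCT
Complement it base by base (A<->T, C<->G), keeping left-to-right order:
  [0:5] CCCTA -> GGGAT
  [5:10] CTCTC -> GAGAG
  [10:15] CACTC -> GTGAG
  [15:20] TGAGT -> ACTCA
  [20:24] CCCT -> GGGA
Concatenate: GGGATGAGAGGTGAGACTCAGGGA (length 24; written aligned with the template, i.e. 3'->5').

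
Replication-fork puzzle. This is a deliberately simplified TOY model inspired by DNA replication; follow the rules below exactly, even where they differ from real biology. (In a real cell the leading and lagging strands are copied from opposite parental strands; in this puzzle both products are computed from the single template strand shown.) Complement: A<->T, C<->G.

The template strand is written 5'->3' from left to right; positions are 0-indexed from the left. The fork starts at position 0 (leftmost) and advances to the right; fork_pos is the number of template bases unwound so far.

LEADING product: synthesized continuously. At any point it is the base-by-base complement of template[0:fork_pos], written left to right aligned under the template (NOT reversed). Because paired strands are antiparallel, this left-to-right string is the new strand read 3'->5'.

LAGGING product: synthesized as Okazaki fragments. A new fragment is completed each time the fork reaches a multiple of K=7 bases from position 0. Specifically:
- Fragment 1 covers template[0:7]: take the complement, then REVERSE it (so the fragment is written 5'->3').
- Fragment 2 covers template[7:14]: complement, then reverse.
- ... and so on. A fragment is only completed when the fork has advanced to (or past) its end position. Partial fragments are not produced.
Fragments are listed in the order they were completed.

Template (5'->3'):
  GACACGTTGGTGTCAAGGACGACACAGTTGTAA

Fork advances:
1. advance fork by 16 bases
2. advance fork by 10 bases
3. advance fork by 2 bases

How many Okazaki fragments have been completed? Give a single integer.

Answer: 4

Derivation:
Step 1: advance 16 -> fork_pos = 0 + 16 = 16. Reached multiple(s) of 7: 7, 14 -> fragments 1-2 completed (2 total).
Step 2: advance 10 -> fork_pos = 16 + 10 = 26. Reached multiple(s) of 7: 21 -> fragment 3 completed (3 total).
Step 3: advance 2 -> fork_pos = 26 + 2 = 28. Reached multiple(s) of 7: 28 -> fragment 4 completed (4 total).
Check: final fork_pos = 28; the multiples of 7 that are <= 28 are 7..28 -> 28 // 7 = 4 completed fragment(s).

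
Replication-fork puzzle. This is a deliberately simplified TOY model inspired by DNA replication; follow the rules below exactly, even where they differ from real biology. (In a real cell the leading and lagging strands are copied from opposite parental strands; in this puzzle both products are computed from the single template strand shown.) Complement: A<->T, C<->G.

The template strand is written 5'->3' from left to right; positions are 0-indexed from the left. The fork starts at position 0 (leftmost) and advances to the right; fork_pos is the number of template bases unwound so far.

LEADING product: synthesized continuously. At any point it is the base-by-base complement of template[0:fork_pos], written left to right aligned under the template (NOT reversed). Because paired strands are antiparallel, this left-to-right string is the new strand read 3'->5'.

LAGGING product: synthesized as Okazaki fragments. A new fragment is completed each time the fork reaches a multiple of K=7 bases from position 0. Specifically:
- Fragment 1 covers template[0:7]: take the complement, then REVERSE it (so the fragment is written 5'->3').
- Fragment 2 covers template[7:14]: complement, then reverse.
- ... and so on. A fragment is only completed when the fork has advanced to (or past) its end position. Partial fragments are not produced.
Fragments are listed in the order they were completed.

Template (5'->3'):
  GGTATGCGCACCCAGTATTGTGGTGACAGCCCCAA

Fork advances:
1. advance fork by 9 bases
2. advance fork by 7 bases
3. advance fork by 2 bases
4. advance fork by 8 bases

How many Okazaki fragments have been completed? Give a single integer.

Answer: 3

Derivation:
Step 1: advance 9 -> fork_pos = 0 + 9 = 9. Reached multiple(s) of 7: 7 -> fragment 1 completed (1 total).
Step 2: advance 7 -> fork_pos = 9 + 7 = 16. Reached multiple(s) of 7: 14 -> fragment 2 completed (2 total).
Step 3: advance 2 -> fork_pos = 16 + 2 = 18. Next multiple of 7 is 21 (not reached); still 2 fragment(s).
Step 4: advance 8 -> fork_pos = 18 + 8 = 26. Reached multiple(s) of 7: 21 -> fragment 3 completed (3 total).
Check: final fork_pos = 26; the multiples of 7 that are <= 26 are 7..21 -> 26 // 7 = 3 completed fragment(s).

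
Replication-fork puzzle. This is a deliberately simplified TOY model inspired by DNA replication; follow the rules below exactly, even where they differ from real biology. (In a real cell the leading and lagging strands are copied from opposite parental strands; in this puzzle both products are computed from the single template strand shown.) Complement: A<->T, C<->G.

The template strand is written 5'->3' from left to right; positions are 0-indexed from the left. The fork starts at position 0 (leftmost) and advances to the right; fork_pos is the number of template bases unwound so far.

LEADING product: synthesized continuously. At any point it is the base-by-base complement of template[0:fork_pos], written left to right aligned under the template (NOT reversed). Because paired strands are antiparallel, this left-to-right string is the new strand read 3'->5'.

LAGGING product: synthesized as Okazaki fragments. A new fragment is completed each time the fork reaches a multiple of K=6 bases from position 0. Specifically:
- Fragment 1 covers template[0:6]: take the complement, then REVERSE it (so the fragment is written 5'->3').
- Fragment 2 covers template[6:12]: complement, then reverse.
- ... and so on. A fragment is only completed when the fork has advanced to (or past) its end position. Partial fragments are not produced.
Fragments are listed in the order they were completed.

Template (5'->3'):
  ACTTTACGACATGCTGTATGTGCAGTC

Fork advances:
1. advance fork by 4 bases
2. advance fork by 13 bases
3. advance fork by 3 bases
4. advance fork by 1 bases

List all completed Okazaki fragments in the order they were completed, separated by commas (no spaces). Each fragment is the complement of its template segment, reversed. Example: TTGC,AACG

Step 1: advance 4 -> fork_pos = 0 + 4 = 4. Next multiple of 6 is 6 (not reached); still 0 fragment(s).
Step 2: advance 13 -> fork_pos = 4 + 13 = 17. Reached multiple(s) of 6: 6, 12 -> fragments 1-2 completed (2 total).
Step 3: advance 3 -> fork_pos = 17 + 3 = 20. Reached multiple(s) of 6: 18 -> fragment 3 completed (3 total).
Step 4: advance 1 -> fork_pos = 20 + 1 = 21. Next multiple of 6 is 24 (not reached); still 3 fragment(s).
Final fork_pos = 21, so 3 fragment(s) are complete. Build each: template segment -> complement -> reverse.
Fragment 1: template[0:6] = ACTTTA -> complement TGAAAT -> reversed TAAAGT
Fragment 2: template[6:12] = CGACAT -> complement GCTGTA -> reversed ATGTCG
Fragment 3: template[12:18] = GCTGTA -> complement CGACAT -> reversed TACAGC

Answer: TAAAGT,ATGTCG,TACAGC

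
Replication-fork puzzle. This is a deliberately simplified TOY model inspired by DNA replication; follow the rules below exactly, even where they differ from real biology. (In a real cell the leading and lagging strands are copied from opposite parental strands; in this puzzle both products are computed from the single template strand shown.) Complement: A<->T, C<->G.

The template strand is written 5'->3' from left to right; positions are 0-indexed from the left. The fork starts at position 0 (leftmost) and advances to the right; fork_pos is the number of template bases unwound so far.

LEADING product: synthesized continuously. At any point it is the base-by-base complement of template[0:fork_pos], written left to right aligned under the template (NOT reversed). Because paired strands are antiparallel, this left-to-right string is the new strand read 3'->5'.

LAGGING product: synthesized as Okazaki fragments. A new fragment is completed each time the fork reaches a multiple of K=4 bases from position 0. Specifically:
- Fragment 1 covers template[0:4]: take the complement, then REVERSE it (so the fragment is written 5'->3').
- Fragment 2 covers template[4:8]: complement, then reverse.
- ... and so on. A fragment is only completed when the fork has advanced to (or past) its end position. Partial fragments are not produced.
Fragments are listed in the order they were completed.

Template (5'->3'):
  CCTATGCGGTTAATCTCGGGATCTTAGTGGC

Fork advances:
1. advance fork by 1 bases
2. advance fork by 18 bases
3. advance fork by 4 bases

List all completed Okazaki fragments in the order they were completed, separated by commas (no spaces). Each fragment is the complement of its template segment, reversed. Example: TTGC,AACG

Answer: TAGG,CGCA,TAAC,AGAT,CCCG

Derivation:
Step 1: advance 1 -> fork_pos = 0 + 1 = 1. Next multiple of 4 is 4 (not reached); still 0 fragment(s).
Step 2: advance 18 -> fork_pos = 1 + 18 = 19. Reached multiple(s) of 4: 4, 8, 12, 16 -> fragments 1-4 completed (4 total).
Step 3: advance 4 -> fork_pos = 19 + 4 = 23. Reached multiple(s) of 4: 20 -> fragment 5 completed (5 total).
Final fork_pos = 23, so 5 fragment(s) are complete. Build each: template segment -> complement -> reverse.
Fragment 1: template[0:4] = CCTA -> complement GGAT -> reversed TAGG
Fragment 2: template[4:8] = TGCG -> complement ACGC -> reversed CGCA
Fragment 3: template[8:12] = GTTA -> complement CAAT -> reversed TAAC
Fragment 4: template[12:16] = ATCT -> complement TAGA -> reversed AGAT
Fragment 5: template[16:20] = CGGG -> complement GCCC -> reversed CCCG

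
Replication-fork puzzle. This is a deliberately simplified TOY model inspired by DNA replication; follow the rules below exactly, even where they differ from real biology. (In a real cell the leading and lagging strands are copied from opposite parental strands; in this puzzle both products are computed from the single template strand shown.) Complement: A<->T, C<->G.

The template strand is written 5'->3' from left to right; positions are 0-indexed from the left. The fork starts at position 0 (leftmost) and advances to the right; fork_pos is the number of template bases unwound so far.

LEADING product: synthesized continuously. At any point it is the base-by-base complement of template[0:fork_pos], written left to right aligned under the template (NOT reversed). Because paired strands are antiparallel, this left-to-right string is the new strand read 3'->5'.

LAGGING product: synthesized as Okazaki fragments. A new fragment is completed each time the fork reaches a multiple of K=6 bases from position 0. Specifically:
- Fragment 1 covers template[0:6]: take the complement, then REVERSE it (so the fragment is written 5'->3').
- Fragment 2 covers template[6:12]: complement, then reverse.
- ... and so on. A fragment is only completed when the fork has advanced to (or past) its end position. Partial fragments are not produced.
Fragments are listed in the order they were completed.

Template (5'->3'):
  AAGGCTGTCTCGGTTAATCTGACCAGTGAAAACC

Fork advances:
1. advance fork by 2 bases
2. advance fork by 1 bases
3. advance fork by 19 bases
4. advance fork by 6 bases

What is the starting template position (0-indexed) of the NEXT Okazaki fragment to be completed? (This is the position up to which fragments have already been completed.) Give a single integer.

Answer: 24

Derivation:
Step 1: advance 2 -> fork_pos = 0 + 2 = 2. Next multiple of 6 is 6 (not reached); still 0 fragment(s).
Step 2: advance 1 -> fork_pos = 2 + 1 = 3. Next multiple of 6 is 6 (not reached); still 0 fragment(s).
Step 3: advance 19 -> fork_pos = 3 + 19 = 22. Reached multiple(s) of 6: 6, 12, 18 -> fragments 1-3 completed (3 total).
Step 4: advance 6 -> fork_pos = 22 + 6 = 28. Reached multiple(s) of 6: 24 -> fragment 4 completed (4 total).
4 fragment(s) completed, covering template[0:24] (4 x 6 = 24). The next fragment, fragment 5, covers template[24:30], so it starts at position 24.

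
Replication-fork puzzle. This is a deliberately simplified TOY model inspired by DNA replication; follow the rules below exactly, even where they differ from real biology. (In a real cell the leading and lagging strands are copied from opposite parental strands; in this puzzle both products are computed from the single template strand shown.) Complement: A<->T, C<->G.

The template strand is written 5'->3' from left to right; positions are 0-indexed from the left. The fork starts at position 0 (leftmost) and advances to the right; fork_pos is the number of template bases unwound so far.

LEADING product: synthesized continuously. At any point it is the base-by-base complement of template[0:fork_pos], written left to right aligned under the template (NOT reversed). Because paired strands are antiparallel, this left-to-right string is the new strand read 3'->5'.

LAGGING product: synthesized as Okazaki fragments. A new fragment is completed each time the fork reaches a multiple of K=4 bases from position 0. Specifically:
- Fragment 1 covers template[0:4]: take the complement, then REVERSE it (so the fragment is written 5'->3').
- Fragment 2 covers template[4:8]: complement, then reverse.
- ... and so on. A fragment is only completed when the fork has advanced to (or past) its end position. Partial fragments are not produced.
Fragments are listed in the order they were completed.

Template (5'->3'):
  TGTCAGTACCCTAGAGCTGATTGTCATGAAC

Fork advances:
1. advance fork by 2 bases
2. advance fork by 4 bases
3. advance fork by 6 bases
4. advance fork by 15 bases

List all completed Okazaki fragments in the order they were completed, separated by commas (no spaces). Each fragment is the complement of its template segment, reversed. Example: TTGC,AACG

Answer: GACA,TACT,AGGG,CTCT,TCAG,ACAA

Derivation:
Step 1: advance 2 -> fork_pos = 0 + 2 = 2. Next multiple of 4 is 4 (not reached); still 0 fragment(s).
Step 2: advance 4 -> fork_pos = 2 + 4 = 6. Reached multiple(s) of 4: 4 -> fragment 1 completed (1 total).
Step 3: advance 6 -> fork_pos = 6 + 6 = 12. Reached multiple(s) of 4: 8, 12 -> fragments 2-3 completed (3 total).
Step 4: advance 15 -> fork_pos = 12 + 15 = 27. Reached multiple(s) of 4: 16, 20, 24 -> fragments 4-6 completed (6 total).
Final fork_pos = 27, so 6 fragment(s) are complete. Build each: template segment -> complement -> reverse.
Fragment 1: template[0:4] = TGTC -> complement ACAG -> reversed GACA
Fragment 2: template[4:8] = AGTA -> complement TCAT -> reversed TACT
Fragment 3: template[8:12] = CCCT -> complement GGGA -> reversed AGGG
Fragment 4: template[12:16] = AGAG -> complement TCTC -> reversed CTCT
Fragment 5: template[16:20] = CTGA -> complement GACT -> reversed TCAG
Fragment 6: template[20:24] = TTGT -> complement AACA -> reversed ACAA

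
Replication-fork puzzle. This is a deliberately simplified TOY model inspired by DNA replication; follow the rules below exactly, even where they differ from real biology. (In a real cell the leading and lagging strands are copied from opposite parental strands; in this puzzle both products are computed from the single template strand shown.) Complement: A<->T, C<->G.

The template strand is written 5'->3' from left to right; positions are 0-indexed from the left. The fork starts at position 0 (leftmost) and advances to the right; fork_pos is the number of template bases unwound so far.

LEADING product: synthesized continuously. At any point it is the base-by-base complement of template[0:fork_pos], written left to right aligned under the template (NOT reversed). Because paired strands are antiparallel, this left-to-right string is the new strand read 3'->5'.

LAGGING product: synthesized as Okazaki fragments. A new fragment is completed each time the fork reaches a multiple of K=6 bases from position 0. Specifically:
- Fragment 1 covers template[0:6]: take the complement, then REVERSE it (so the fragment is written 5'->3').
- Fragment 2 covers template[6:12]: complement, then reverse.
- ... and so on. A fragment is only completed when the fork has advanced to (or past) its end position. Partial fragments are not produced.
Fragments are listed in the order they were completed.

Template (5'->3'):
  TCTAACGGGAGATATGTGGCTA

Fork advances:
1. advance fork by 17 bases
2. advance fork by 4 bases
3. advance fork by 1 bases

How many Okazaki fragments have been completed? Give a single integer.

Step 1: advance 17 -> fork_pos = 0 + 17 = 17. Reached multiple(s) of 6: 6, 12 -> fragments 1-2 completed (2 total).
Step 2: advance 4 -> fork_pos = 17 + 4 = 21. Reached multiple(s) of 6: 18 -> fragment 3 completed (3 total).
Step 3: advance 1 -> fork_pos = 21 + 1 = 22. Next multiple of 6 is 24 (not reached); still 3 fragment(s).
Check: final fork_pos = 22; the multiples of 6 that are <= 22 are 6..18 -> 22 // 6 = 3 completed fragment(s).

Answer: 3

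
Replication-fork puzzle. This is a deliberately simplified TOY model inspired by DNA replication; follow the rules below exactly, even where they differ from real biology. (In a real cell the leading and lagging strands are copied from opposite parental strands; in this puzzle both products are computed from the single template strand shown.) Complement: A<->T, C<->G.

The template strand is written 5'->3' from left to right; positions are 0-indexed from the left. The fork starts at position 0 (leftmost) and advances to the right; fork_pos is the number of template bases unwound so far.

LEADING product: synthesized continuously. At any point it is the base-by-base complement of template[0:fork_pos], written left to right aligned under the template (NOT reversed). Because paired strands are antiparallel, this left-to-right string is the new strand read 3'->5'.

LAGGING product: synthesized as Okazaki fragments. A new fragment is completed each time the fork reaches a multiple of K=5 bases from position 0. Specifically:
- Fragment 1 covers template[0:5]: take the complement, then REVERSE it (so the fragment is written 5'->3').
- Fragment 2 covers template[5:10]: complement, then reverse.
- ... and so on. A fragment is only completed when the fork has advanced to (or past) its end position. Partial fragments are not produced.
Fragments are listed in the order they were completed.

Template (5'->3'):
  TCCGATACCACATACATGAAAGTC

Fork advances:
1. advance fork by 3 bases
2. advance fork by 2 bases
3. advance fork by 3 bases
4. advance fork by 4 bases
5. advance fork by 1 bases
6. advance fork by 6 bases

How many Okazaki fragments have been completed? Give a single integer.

Step 1: advance 3 -> fork_pos = 0 + 3 = 3. Next multiple of 5 is 5 (not reached); still 0 fragment(s).
Step 2: advance 2 -> fork_pos = 3 + 2 = 5. Reached multiple(s) of 5: 5 -> fragment 1 completed (1 total).
Step 3: advance 3 -> fork_pos = 5 + 3 = 8. Next multiple of 5 is 10 (not reached); still 1 fragment(s).
Step 4: advance 4 -> fork_pos = 8 + 4 = 12. Reached multiple(s) of 5: 10 -> fragment 2 completed (2 total).
Step 5: advance 1 -> fork_pos = 12 + 1 = 13. Next multiple of 5 is 15 (not reached); still 2 fragment(s).
Step 6: advance 6 -> fork_pos = 13 + 6 = 19. Reached multiple(s) of 5: 15 -> fragment 3 completed (3 total).
Check: final fork_pos = 19; the multiples of 5 that are <= 19 are 5..15 -> 19 // 5 = 3 completed fragment(s).

Answer: 3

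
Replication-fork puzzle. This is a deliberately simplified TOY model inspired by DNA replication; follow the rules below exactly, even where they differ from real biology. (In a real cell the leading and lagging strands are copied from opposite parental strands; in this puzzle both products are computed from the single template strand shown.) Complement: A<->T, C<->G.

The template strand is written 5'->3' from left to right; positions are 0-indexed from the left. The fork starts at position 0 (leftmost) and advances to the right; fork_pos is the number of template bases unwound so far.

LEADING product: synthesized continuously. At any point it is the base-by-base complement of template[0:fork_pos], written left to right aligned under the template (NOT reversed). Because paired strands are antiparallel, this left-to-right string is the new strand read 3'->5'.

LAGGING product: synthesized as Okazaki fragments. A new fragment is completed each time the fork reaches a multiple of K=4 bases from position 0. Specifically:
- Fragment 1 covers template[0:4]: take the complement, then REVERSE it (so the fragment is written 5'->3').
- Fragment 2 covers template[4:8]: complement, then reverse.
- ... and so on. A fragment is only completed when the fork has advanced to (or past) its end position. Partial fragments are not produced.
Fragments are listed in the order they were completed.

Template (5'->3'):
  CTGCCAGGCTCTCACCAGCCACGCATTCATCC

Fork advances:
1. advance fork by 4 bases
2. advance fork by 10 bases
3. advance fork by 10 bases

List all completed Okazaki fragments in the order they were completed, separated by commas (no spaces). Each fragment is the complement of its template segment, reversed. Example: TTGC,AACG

Answer: GCAG,CCTG,AGAG,GGTG,GGCT,GCGT

Derivation:
Step 1: advance 4 -> fork_pos = 0 + 4 = 4. Reached multiple(s) of 4: 4 -> fragment 1 completed (1 total).
Step 2: advance 10 -> fork_pos = 4 + 10 = 14. Reached multiple(s) of 4: 8, 12 -> fragments 2-3 completed (3 total).
Step 3: advance 10 -> fork_pos = 14 + 10 = 24. Reached multiple(s) of 4: 16, 20, 24 -> fragments 4-6 completed (6 total).
Final fork_pos = 24, so 6 fragment(s) are complete. Build each: template segment -> complement -> reverse.
Fragment 1: template[0:4] = CTGC -> complement GACG -> reversed GCAG
Fragment 2: template[4:8] = CAGG -> complement GTCC -> reversed CCTG
Fragment 3: template[8:12] = CTCT -> complement GAGA -> reversed AGAG
Fragment 4: template[12:16] = CACC -> complement GTGG -> reversed GGTG
Fragment 5: template[16:20] = AGCC -> complement TCGG -> reversed GGCT
Fragment 6: template[20:24] = ACGC -> complement TGCG -> reversed GCGT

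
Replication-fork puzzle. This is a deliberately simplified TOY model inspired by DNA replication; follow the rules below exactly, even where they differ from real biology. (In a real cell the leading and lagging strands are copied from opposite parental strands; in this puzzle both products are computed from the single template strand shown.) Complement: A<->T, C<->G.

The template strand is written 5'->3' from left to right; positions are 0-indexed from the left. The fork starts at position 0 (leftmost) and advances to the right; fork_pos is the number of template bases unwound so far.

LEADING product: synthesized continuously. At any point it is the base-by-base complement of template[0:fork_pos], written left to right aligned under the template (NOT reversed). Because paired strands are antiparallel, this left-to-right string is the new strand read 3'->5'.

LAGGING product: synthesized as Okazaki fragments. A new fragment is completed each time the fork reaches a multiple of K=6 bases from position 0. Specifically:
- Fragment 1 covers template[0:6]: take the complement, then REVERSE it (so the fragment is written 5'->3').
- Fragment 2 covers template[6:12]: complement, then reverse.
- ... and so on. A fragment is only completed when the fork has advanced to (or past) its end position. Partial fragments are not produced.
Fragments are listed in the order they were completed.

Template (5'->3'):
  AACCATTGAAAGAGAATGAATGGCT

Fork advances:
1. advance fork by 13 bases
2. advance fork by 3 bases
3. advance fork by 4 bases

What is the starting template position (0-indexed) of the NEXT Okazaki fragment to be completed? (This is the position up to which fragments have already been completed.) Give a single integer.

Answer: 18

Derivation:
Step 1: advance 13 -> fork_pos = 0 + 13 = 13. Reached multiple(s) of 6: 6, 12 -> fragments 1-2 completed (2 total).
Step 2: advance 3 -> fork_pos = 13 + 3 = 16. Next multiple of 6 is 18 (not reached); still 2 fragment(s).
Step 3: advance 4 -> fork_pos = 16 + 4 = 20. Reached multiple(s) of 6: 18 -> fragment 3 completed (3 total).
3 fragment(s) completed, covering template[0:18] (3 x 6 = 18). The next fragment, fragment 4, covers template[18:24], so it starts at position 18.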